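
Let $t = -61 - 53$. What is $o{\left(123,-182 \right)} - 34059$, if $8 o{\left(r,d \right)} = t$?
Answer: $- \frac{136293}{4} \approx -34073.0$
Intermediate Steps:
$t = -114$ ($t = -61 - 53 = -114$)
$o{\left(r,d \right)} = - \frac{57}{4}$ ($o{\left(r,d \right)} = \frac{1}{8} \left(-114\right) = - \frac{57}{4}$)
$o{\left(123,-182 \right)} - 34059 = - \frac{57}{4} - 34059 = - \frac{136293}{4}$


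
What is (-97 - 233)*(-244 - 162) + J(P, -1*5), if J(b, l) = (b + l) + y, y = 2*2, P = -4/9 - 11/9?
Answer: 401932/3 ≈ 1.3398e+5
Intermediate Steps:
P = -5/3 (P = -4*1/9 - 11*1/9 = -4/9 - 11/9 = -5/3 ≈ -1.6667)
y = 4
J(b, l) = 4 + b + l (J(b, l) = (b + l) + 4 = 4 + b + l)
(-97 - 233)*(-244 - 162) + J(P, -1*5) = (-97 - 233)*(-244 - 162) + (4 - 5/3 - 1*5) = -330*(-406) + (4 - 5/3 - 5) = 133980 - 8/3 = 401932/3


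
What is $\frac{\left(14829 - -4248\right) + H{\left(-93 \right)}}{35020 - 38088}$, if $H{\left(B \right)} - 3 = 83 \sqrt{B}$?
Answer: $- \frac{4770}{767} - \frac{83 i \sqrt{93}}{3068} \approx -6.219 - 0.26089 i$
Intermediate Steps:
$H{\left(B \right)} = 3 + 83 \sqrt{B}$
$\frac{\left(14829 - -4248\right) + H{\left(-93 \right)}}{35020 - 38088} = \frac{\left(14829 - -4248\right) + \left(3 + 83 \sqrt{-93}\right)}{35020 - 38088} = \frac{\left(14829 + 4248\right) + \left(3 + 83 i \sqrt{93}\right)}{-3068} = \left(19077 + \left(3 + 83 i \sqrt{93}\right)\right) \left(- \frac{1}{3068}\right) = \left(19080 + 83 i \sqrt{93}\right) \left(- \frac{1}{3068}\right) = - \frac{4770}{767} - \frac{83 i \sqrt{93}}{3068}$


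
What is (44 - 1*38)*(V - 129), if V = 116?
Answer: -78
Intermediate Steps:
(44 - 1*38)*(V - 129) = (44 - 1*38)*(116 - 129) = (44 - 38)*(-13) = 6*(-13) = -78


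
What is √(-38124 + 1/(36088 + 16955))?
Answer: 7*I*√2189064400617/53043 ≈ 195.25*I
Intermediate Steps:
√(-38124 + 1/(36088 + 16955)) = √(-38124 + 1/53043) = √(-2022211331/53043) = 7*I*√2189064400617/53043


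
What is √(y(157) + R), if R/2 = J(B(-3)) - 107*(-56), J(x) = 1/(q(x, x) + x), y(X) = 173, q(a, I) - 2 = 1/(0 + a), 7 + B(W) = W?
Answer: √984697/9 ≈ 110.26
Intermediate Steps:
B(W) = -7 + W
q(a, I) = 2 + 1/a (q(a, I) = 2 + 1/(0 + a) = 2 + 1/a)
J(x) = 1/(2 + x + 1/x) (J(x) = 1/((2 + 1/x) + x) = 1/(2 + x + 1/x))
R = 970684/81 (R = 2*((-7 - 3)/(1 + (-7 - 3)² + 2*(-7 - 3)) - 107*(-56)) = 2*(-10/(1 + (-10)² + 2*(-10)) + 5992) = 2*(-10/(1 + 100 - 20) + 5992) = 2*(-10/81 + 5992) = 2*(485342/81) = 970684/81 ≈ 11984.)
√(y(157) + R) = √(173 + 970684/81) = √(984697/81) = √984697/9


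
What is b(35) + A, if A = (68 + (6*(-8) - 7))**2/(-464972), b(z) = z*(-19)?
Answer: -309206549/464972 ≈ -665.00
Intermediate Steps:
b(z) = -19*z
A = -169/464972 (A = (68 + (-48 - 7))**2*(-1/464972) = (68 - 55)**2*(-1/464972) = 13**2*(-1/464972) = 169*(-1/464972) = -169/464972 ≈ -0.00036346)
b(35) + A = -19*35 - 169/464972 = -665 - 169/464972 = -309206549/464972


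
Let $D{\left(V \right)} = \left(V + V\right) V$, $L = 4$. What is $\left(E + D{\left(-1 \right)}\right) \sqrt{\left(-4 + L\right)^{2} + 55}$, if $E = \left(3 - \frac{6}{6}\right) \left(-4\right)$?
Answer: $- 6 \sqrt{55} \approx -44.497$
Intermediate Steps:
$D{\left(V \right)} = 2 V^{2}$ ($D{\left(V \right)} = 2 V V = 2 V^{2}$)
$E = -8$ ($E = \left(3 - 1\right) \left(-4\right) = 2 \left(-4\right) = -8$)
$\left(E + D{\left(-1 \right)}\right) \sqrt{\left(-4 + L\right)^{2} + 55} = \left(-8 + 2 \left(-1\right)^{2}\right) \sqrt{\left(-4 + 4\right)^{2} + 55} = \left(-8 + 2 \cdot 1\right) \sqrt{0^{2} + 55} = \left(-8 + 2\right) \sqrt{0 + 55} = - 6 \sqrt{55}$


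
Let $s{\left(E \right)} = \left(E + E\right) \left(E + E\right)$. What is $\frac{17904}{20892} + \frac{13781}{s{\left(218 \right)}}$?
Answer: $\frac{307615953}{330957136} \approx 0.92947$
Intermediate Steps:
$s{\left(E \right)} = 4 E^{2}$ ($s{\left(E \right)} = 2 E 2 E = 4 E^{2}$)
$\frac{17904}{20892} + \frac{13781}{s{\left(218 \right)}} = \frac{17904}{20892} + \frac{13781}{4 \cdot 218^{2}} = 17904 \cdot \frac{1}{20892} + \frac{13781}{4 \cdot 47524} = \frac{1492}{1741} + \frac{13781}{190096} = \frac{307615953}{330957136}$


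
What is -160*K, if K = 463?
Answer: -74080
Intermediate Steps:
-160*K = -160*463 = -74080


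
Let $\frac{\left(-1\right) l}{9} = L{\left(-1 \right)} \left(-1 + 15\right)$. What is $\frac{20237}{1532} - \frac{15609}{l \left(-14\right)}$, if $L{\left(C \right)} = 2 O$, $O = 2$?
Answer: $\frac{9906607}{900816} \approx 10.997$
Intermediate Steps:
$L{\left(C \right)} = 4$ ($L{\left(C \right)} = 2 \cdot 2 = 4$)
$l = -504$ ($l = - 9 \cdot 4 \left(-1 + 15\right) = - 9 \cdot 4 \cdot 14 = \left(-9\right) 56 = -504$)
$\frac{20237}{1532} - \frac{15609}{l \left(-14\right)} = \frac{20237}{1532} - \frac{15609}{\left(-504\right) \left(-14\right)} = 20237 \cdot \frac{1}{1532} - \frac{15609}{7056} = \frac{20237}{1532} - \frac{5203}{2352} = \frac{9906607}{900816}$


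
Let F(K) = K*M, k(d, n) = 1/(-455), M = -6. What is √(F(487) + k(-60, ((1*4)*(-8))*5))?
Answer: I*√604927505/455 ≈ 54.056*I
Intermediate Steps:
k(d, n) = -1/455
F(K) = -6*K (F(K) = K*(-6) = -6*K)
√(F(487) + k(-60, ((1*4)*(-8))*5)) = √(-6*487 - 1/455) = √(-2922 - 1/455) = √(-1329511/455) = I*√604927505/455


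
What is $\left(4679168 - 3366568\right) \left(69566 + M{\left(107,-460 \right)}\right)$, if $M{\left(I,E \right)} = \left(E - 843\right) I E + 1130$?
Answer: $84274637685600$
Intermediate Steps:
$M{\left(I,E \right)} = 1130 + E I \left(-843 + E\right)$ ($M{\left(I,E \right)} = \left(-843 + E\right) I E + 1130 = I \left(-843 + E\right) E + 1130 = E I \left(-843 + E\right) + 1130 = 1130 + E I \left(-843 + E\right)$)
$\left(4679168 - 3366568\right) \left(69566 + M{\left(107,-460 \right)}\right) = \left(4679168 - 3366568\right) \left(69566 + \left(1130 + 107 \left(-460\right)^{2} - \left(-387780\right) 107\right)\right) = 1312600 \left(69566 + \left(1130 + 107 \cdot 211600 + 41492460\right)\right) = 1312600 \left(69566 + \left(1130 + 22641200 + 41492460\right)\right) = 1312600 \left(69566 + 64134790\right) = 1312600 \cdot 64204356 = 84274637685600$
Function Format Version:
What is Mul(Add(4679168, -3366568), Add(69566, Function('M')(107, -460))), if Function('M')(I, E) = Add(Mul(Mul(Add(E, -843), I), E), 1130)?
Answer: 84274637685600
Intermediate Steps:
Function('M')(I, E) = Add(1130, Mul(E, I, Add(-843, E))) (Function('M')(I, E) = Add(Mul(Mul(Add(-843, E), I), E), 1130) = Add(Mul(Mul(I, Add(-843, E)), E), 1130) = Add(Mul(E, I, Add(-843, E)), 1130) = Add(1130, Mul(E, I, Add(-843, E))))
Mul(Add(4679168, -3366568), Add(69566, Function('M')(107, -460))) = Mul(Add(4679168, -3366568), Add(69566, Add(1130, Mul(107, Pow(-460, 2)), Mul(-843, -460, 107)))) = Mul(1312600, Add(69566, Add(1130, Mul(107, 211600), 41492460))) = Mul(1312600, Add(69566, Add(1130, 22641200, 41492460))) = Mul(1312600, Add(69566, 64134790)) = Mul(1312600, 64204356) = 84274637685600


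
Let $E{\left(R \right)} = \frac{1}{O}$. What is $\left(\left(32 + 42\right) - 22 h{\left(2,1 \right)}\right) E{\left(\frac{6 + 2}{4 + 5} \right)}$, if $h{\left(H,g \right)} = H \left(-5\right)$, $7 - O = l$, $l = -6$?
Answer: $\frac{294}{13} \approx 22.615$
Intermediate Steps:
$O = 13$ ($O = 7 - -6 = 7 + 6 = 13$)
$h{\left(H,g \right)} = - 5 H$
$E{\left(R \right)} = \frac{1}{13}$
$\left(\left(32 + 42\right) - 22 h{\left(2,1 \right)}\right) E{\left(\frac{6 + 2}{4 + 5} \right)} = \left(\left(32 + 42\right) - 22 \left(\left(-5\right) 2\right)\right) \frac{1}{13} = \left(74 - -220\right) \frac{1}{13} = \left(74 + 220\right) \frac{1}{13} = 294 \cdot \frac{1}{13} = \frac{294}{13}$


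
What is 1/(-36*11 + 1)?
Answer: -1/395 ≈ -0.0025316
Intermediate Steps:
1/(-36*11 + 1) = 1/(-396 + 1) = 1/(-395) = -1/395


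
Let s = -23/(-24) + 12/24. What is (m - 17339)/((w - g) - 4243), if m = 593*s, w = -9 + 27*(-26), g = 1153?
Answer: 395381/146568 ≈ 2.6976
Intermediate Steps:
s = 35/24 (s = -23*(-1/24) + 12*(1/24) = 23/24 + ½ = 35/24 ≈ 1.4583)
w = -711 (w = -9 - 702 = -711)
m = 20755/24 (m = 593*(35/24) = 20755/24 ≈ 864.79)
(m - 17339)/((w - g) - 4243) = (20755/24 - 17339)/((-711 - 1*1153) - 4243) = -395381/(24*((-711 - 1153) - 4243)) = -395381/(24*(-1864 - 4243)) = -395381/24/(-6107) = -395381/24*(-1/6107) = 395381/146568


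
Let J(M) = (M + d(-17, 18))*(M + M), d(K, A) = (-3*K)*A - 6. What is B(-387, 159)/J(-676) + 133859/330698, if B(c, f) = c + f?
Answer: 5348257249/13189559032 ≈ 0.40549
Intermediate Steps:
d(K, A) = -6 - 3*A*K (d(K, A) = -3*A*K - 6 = -6 - 3*A*K)
J(M) = 2*M*(912 + M) (J(M) = (M + (-6 - 3*18*(-17)))*(M + M) = (M + (-6 + 918))*(2*M) = (M + 912)*(2*M) = (912 + M)*(2*M) = 2*M*(912 + M))
B(-387, 159)/J(-676) + 133859/330698 = (-387 + 159)/((2*(-676)*(912 - 676))) + 133859/330698 = -228/(2*(-676)*236) + 133859*(1/330698) = -228/(-319072) + 133859/330698 = -228*(-1/319072) + 133859/330698 = 57/79768 + 133859/330698 = 5348257249/13189559032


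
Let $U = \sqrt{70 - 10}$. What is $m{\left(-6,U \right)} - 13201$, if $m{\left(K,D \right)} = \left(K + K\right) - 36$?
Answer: $-13249$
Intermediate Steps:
$U = 2 \sqrt{15}$ ($U = \sqrt{60} = 2 \sqrt{15} \approx 7.746$)
$m{\left(K,D \right)} = -36 + 2 K$ ($m{\left(K,D \right)} = 2 K - 36 = -36 + 2 K$)
$m{\left(-6,U \right)} - 13201 = \left(-36 + 2 \left(-6\right)\right) - 13201 = \left(-36 - 12\right) - 13201 = -48 - 13201 = -13249$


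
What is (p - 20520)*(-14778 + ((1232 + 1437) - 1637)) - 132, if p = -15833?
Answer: 499708206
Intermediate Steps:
(p - 20520)*(-14778 + ((1232 + 1437) - 1637)) - 132 = (-15833 - 20520)*(-14778 + ((1232 + 1437) - 1637)) - 132 = -36353*(-14778 + (2669 - 1637)) - 132 = -36353*(-14778 + 1032) - 132 = -36353*(-13746) - 132 = 499708338 - 132 = 499708206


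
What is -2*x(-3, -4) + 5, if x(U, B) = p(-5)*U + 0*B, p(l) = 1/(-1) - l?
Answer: 29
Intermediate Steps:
p(l) = -1 - l
x(U, B) = 4*U (x(U, B) = (-1 - 1*(-5))*U + 0*B = (-1 + 5)*U + 0 = 4*U + 0 = 4*U)
-2*x(-3, -4) + 5 = -8*(-3) + 5 = -2*(-12) + 5 = 24 + 5 = 29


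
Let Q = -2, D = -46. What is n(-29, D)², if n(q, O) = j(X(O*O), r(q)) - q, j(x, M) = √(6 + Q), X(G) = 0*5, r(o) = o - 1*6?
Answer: 961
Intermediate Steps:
r(o) = -6 + o (r(o) = o - 6 = -6 + o)
X(G) = 0
j(x, M) = 2 (j(x, M) = √(6 - 2) = √4 = 2)
n(q, O) = 2 - q
n(-29, D)² = (2 - 1*(-29))² = (2 + 29)² = 31² = 961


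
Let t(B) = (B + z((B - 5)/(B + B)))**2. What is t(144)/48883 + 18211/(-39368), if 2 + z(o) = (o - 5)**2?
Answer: 127410149597912425/1654935862455042048 ≈ 0.076988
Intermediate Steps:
z(o) = -2 + (-5 + o)**2 (z(o) = -2 + (o - 5)**2 = -2 + (-5 + o)**2)
t(B) = (-2 + B + (-5 + (-5 + B)/(2*B))**2)**2 (t(B) = (B + (-2 + (-5 + (B - 5)/(B + B))**2))**2 = (B + (-2 + (-5 + (-5 + B)/((2*B)))**2))**2 = (B + (-2 + (-5 + (-5 + B)*(1/(2*B)))**2))**2 = (B + (-2 + (-5 + (-5 + B)/(2*B))**2))**2 = (-2 + B + (-5 + (-5 + B)/(2*B))**2)**2)
t(144)/48883 + 18211/(-39368) = ((1/16)*((5 + 9*144)**2 + 4*144**2*(-2 + 144))**2/144**4)/48883 + 18211/(-39368) = ((1/16)*(1/429981696)*((5 + 1296)**2 + 4*20736*142)**2)*(1/48883) + 18211*(-1/39368) = ((1/16)*(1/429981696)*(1301**2 + 11778048)**2)*(1/48883) - 18211/39368 = ((1/16)*(1/429981696)*(1692601 + 11778048)**2)*(1/48883) - 18211/39368 = ((1/16)*(1/429981696)*13470649**2)*(1/48883) - 18211/39368 = ((1/16)*(1/429981696)*181458384481201)*(1/48883) - 18211/39368 = (181458384481201/6879707136)*(1/48883) - 18211/39368 = 181458384481201/336300723929088 - 18211/39368 = 127410149597912425/1654935862455042048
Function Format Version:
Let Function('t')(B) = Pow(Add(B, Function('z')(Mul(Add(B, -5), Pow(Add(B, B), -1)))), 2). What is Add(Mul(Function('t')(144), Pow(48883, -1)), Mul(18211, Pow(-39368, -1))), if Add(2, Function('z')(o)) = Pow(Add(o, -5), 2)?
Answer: Rational(127410149597912425, 1654935862455042048) ≈ 0.076988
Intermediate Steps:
Function('z')(o) = Add(-2, Pow(Add(-5, o), 2)) (Function('z')(o) = Add(-2, Pow(Add(o, -5), 2)) = Add(-2, Pow(Add(-5, o), 2)))
Function('t')(B) = Pow(Add(-2, B, Pow(Add(-5, Mul(Rational(1, 2), Pow(B, -1), Add(-5, B))), 2)), 2) (Function('t')(B) = Pow(Add(B, Add(-2, Pow(Add(-5, Mul(Add(B, -5), Pow(Add(B, B), -1))), 2))), 2) = Pow(Add(B, Add(-2, Pow(Add(-5, Mul(Add(-5, B), Pow(Mul(2, B), -1))), 2))), 2) = Pow(Add(B, Add(-2, Pow(Add(-5, Mul(Add(-5, B), Mul(Rational(1, 2), Pow(B, -1)))), 2))), 2) = Pow(Add(B, Add(-2, Pow(Add(-5, Mul(Rational(1, 2), Pow(B, -1), Add(-5, B))), 2))), 2) = Pow(Add(-2, B, Pow(Add(-5, Mul(Rational(1, 2), Pow(B, -1), Add(-5, B))), 2)), 2))
Add(Mul(Function('t')(144), Pow(48883, -1)), Mul(18211, Pow(-39368, -1))) = Add(Mul(Mul(Rational(1, 16), Pow(144, -4), Pow(Add(Pow(Add(5, Mul(9, 144)), 2), Mul(4, Pow(144, 2), Add(-2, 144))), 2)), Pow(48883, -1)), Mul(18211, Pow(-39368, -1))) = Add(Mul(Mul(Rational(1, 16), Rational(1, 429981696), Pow(Add(Pow(Add(5, 1296), 2), Mul(4, 20736, 142)), 2)), Rational(1, 48883)), Mul(18211, Rational(-1, 39368))) = Add(Mul(Mul(Rational(1, 16), Rational(1, 429981696), Pow(Add(Pow(1301, 2), 11778048), 2)), Rational(1, 48883)), Rational(-18211, 39368)) = Add(Mul(Mul(Rational(1, 16), Rational(1, 429981696), Pow(Add(1692601, 11778048), 2)), Rational(1, 48883)), Rational(-18211, 39368)) = Add(Mul(Mul(Rational(1, 16), Rational(1, 429981696), Pow(13470649, 2)), Rational(1, 48883)), Rational(-18211, 39368)) = Add(Mul(Mul(Rational(1, 16), Rational(1, 429981696), 181458384481201), Rational(1, 48883)), Rational(-18211, 39368)) = Add(Mul(Rational(181458384481201, 6879707136), Rational(1, 48883)), Rational(-18211, 39368)) = Add(Rational(181458384481201, 336300723929088), Rational(-18211, 39368)) = Rational(127410149597912425, 1654935862455042048)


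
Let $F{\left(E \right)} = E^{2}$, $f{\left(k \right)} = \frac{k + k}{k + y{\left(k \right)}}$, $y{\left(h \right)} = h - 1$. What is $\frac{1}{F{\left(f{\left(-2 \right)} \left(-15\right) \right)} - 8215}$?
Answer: $- \frac{1}{8071} \approx -0.0001239$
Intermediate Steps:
$y{\left(h \right)} = -1 + h$ ($y{\left(h \right)} = h - 1 = -1 + h$)
$f{\left(k \right)} = \frac{2 k}{-1 + 2 k}$ ($f{\left(k \right)} = \frac{k + k}{k + \left(-1 + k\right)} = \frac{2 k}{-1 + 2 k}$)
$\frac{1}{F{\left(f{\left(-2 \right)} \left(-15\right) \right)} - 8215} = \frac{1}{\left(2 \left(-2\right) \frac{1}{-1 + 2 \left(-2\right)} \left(-15\right)\right)^{2} - 8215} = \frac{1}{\left(2 \left(-2\right) \frac{1}{-1 - 4} \left(-15\right)\right)^{2} - 8215} = \frac{1}{\left(2 \left(-2\right) \frac{1}{-5} \left(-15\right)\right)^{2} - 8215} = \frac{1}{\left(2 \left(-2\right) \left(- \frac{1}{5}\right) \left(-15\right)\right)^{2} - 8215} = \frac{1}{\left(\frac{4}{5} \left(-15\right)\right)^{2} - 8215} = \frac{1}{\left(-12\right)^{2} - 8215} = \frac{1}{144 - 8215} = \frac{1}{-8071} = - \frac{1}{8071}$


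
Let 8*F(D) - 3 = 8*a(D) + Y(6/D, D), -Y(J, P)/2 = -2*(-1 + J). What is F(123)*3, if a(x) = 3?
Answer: 2853/328 ≈ 8.6982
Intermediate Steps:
Y(J, P) = -4 + 4*J (Y(J, P) = -(-4)*(-1 + J) = -2*(2 - 2*J) = -4 + 4*J)
F(D) = 23/8 + 3/D (F(D) = 3/8 + (8*3 + (-4 + 4*(6/D)))/8 = 3/8 + (24 + (-4 + 24/D))/8 = 3/8 + (20 + 24/D)/8 = 3/8 + (5/2 + 3/D) = 23/8 + 3/D)
F(123)*3 = (23/8 + 3/123)*3 = (23/8 + 3*(1/123))*3 = (23/8 + 1/41)*3 = (951/328)*3 = 2853/328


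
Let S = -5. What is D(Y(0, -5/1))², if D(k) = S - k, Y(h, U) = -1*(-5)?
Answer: 100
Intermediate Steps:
Y(h, U) = 5
D(k) = -5 - k
D(Y(0, -5/1))² = (-5 - 1*5)² = (-5 - 5)² = (-10)² = 100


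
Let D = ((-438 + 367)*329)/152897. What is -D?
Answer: 23359/152897 ≈ 0.15278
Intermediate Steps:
D = -23359/152897 (D = -71*329*(1/152897) = -23359*1/152897 = -23359/152897 ≈ -0.15278)
-D = -1*(-23359/152897) = 23359/152897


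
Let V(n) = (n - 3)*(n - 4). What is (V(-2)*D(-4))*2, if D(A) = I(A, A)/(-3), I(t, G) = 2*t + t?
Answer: 240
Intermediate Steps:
I(t, G) = 3*t
D(A) = -A (D(A) = (3*A)/(-3) = (3*A)*(-1/3) = -A)
V(n) = (-4 + n)*(-3 + n) (V(n) = (-3 + n)*(-4 + n) = (-4 + n)*(-3 + n))
(V(-2)*D(-4))*2 = ((12 + (-2)**2 - 7*(-2))*(-1*(-4)))*2 = ((12 + 4 + 14)*4)*2 = (30*4)*2 = 120*2 = 240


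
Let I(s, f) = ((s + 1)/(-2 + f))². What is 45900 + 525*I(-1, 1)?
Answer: 45900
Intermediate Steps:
I(s, f) = (1 + s)²/(-2 + f)² (I(s, f) = ((1 + s)/(-2 + f))² = (1 + s)²/(-2 + f)²)
45900 + 525*I(-1, 1) = 45900 + 525*((1 - 1)²/(-2 + 1)²) = 45900 + 525*(0²/(-1)²) = 45900 + 525*(0*1) = 45900 + 525*0 = 45900 + 0 = 45900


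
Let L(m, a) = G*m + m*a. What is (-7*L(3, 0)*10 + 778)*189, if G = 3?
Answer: 27972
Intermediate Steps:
L(m, a) = 3*m + a*m (L(m, a) = 3*m + m*a = 3*m + a*m)
(-7*L(3, 0)*10 + 778)*189 = (-21*(3 + 0)*10 + 778)*189 = (-21*3*10 + 778)*189 = (-7*9*10 + 778)*189 = (-63*10 + 778)*189 = (-630 + 778)*189 = 148*189 = 27972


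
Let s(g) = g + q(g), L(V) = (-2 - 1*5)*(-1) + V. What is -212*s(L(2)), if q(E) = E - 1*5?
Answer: -2756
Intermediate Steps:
q(E) = -5 + E (q(E) = E - 5 = -5 + E)
L(V) = 7 + V (L(V) = (-2 - 5)*(-1) + V = -7*(-1) + V = 7 + V)
s(g) = -5 + 2*g (s(g) = g + (-5 + g) = -5 + 2*g)
-212*s(L(2)) = -212*(-5 + 2*(7 + 2)) = -212*(-5 + 2*9) = -212*(-5 + 18) = -212*13 = -2756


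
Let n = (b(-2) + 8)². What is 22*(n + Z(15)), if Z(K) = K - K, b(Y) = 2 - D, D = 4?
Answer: 792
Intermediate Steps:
b(Y) = -2 (b(Y) = 2 - 1*4 = 2 - 4 = -2)
Z(K) = 0
n = 36 (n = (-2 + 8)² = 6² = 36)
22*(n + Z(15)) = 22*(36 + 0) = 22*36 = 792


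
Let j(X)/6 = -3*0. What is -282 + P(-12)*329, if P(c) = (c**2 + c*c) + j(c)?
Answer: 94470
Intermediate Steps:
j(X) = 0 (j(X) = 6*(-3*0) = 6*0 = 0)
P(c) = 2*c**2 (P(c) = (c**2 + c*c) + 0 = (c**2 + c**2) + 0 = 2*c**2 + 0 = 2*c**2)
-282 + P(-12)*329 = -282 + (2*(-12)**2)*329 = -282 + (2*144)*329 = -282 + 288*329 = -282 + 94752 = 94470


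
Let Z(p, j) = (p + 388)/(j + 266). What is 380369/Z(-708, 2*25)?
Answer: -30049151/80 ≈ -3.7561e+5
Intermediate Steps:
Z(p, j) = (388 + p)/(266 + j)
380369/Z(-708, 2*25) = 380369/(((388 - 708)/(266 + 2*25))) = 380369/((-320/(266 + 50))) = 380369/((-320/316)) = 380369/(((1/316)*(-320))) = 380369/(-80/79) = 380369*(-79/80) = -30049151/80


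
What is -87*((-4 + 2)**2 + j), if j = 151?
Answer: -13485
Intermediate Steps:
-87*((-4 + 2)**2 + j) = -87*((-4 + 2)**2 + 151) = -87*((-2)**2 + 151) = -87*(4 + 151) = -87*155 = -13485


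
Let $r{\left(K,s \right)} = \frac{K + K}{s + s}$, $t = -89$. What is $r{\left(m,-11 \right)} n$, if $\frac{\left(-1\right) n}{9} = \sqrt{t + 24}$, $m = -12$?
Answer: $- \frac{108 i \sqrt{65}}{11} \approx - 79.157 i$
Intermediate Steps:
$r{\left(K,s \right)} = \frac{K}{s}$ ($r{\left(K,s \right)} = \frac{2 K}{2 s} = 2 K \frac{1}{2 s} = \frac{K}{s}$)
$n = - 9 i \sqrt{65}$ ($n = - 9 \sqrt{-89 + 24} = - 9 \sqrt{-65} = - 9 i \sqrt{65} \approx - 72.56 i$)
$r{\left(m,-11 \right)} n = - \frac{12}{-11} \left(- 9 i \sqrt{65}\right) = \left(-12\right) \left(- \frac{1}{11}\right) \left(- 9 i \sqrt{65}\right) = \frac{12 \left(- 9 i \sqrt{65}\right)}{11} = - \frac{108 i \sqrt{65}}{11}$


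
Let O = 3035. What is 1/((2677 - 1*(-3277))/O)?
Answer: 3035/5954 ≈ 0.50974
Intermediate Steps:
1/((2677 - 1*(-3277))/O) = 1/((2677 - 1*(-3277))/3035) = 1/((2677 + 3277)*(1/3035)) = 1/(5954*(1/3035)) = 1/(5954/3035) = 3035/5954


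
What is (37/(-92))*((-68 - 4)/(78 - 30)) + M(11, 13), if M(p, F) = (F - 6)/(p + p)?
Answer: 1865/2024 ≈ 0.92144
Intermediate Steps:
M(p, F) = (-6 + F)/(2*p) (M(p, F) = (-6 + F)/((2*p)) = (-6 + F)*(1/(2*p)) = (-6 + F)/(2*p))
(37/(-92))*((-68 - 4)/(78 - 30)) + M(11, 13) = (37/(-92))*((-68 - 4)/(78 - 30)) + (1/2)*(-6 + 13)/11 = (37*(-1/92))*(-72/48) + (1/2)*(1/11)*7 = -(-666)/(23*48) + 7/22 = -37/92*(-3/2) + 7/22 = 111/184 + 7/22 = 1865/2024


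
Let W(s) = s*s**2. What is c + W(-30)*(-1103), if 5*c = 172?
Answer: 148905172/5 ≈ 2.9781e+7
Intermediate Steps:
W(s) = s**3
c = 172/5 (c = (1/5)*172 = 172/5 ≈ 34.400)
c + W(-30)*(-1103) = 172/5 + (-30)**3*(-1103) = 172/5 - 27000*(-1103) = 172/5 + 29781000 = 148905172/5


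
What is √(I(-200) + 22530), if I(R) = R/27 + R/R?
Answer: √1824411/9 ≈ 150.08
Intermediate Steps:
I(R) = 1 + R/27 (I(R) = R*(1/27) + 1 = R/27 + 1 = 1 + R/27)
√(I(-200) + 22530) = √((1 + (1/27)*(-200)) + 22530) = √((1 - 200/27) + 22530) = √(-173/27 + 22530) = √(608137/27) = √1824411/9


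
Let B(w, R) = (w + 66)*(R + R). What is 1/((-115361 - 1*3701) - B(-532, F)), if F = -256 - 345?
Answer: -1/679194 ≈ -1.4723e-6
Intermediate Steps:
F = -601
B(w, R) = 2*R*(66 + w) (B(w, R) = (66 + w)*(2*R) = 2*R*(66 + w))
1/((-115361 - 1*3701) - B(-532, F)) = 1/((-115361 - 1*3701) - 2*(-601)*(66 - 532)) = 1/((-115361 - 3701) - 2*(-601)*(-466)) = 1/(-119062 - 1*560132) = 1/(-119062 - 560132) = 1/(-679194) = -1/679194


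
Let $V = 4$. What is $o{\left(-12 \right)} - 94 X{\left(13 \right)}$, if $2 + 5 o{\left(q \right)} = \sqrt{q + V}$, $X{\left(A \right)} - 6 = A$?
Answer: $- \frac{8932}{5} + \frac{2 i \sqrt{2}}{5} \approx -1786.4 + 0.56569 i$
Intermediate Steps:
$X{\left(A \right)} = 6 + A$
$o{\left(q \right)} = - \frac{2}{5} + \frac{\sqrt{4 + q}}{5}$ ($o{\left(q \right)} = - \frac{2}{5} + \frac{\sqrt{q + 4}}{5} = - \frac{2}{5} + \frac{\sqrt{4 + q}}{5}$)
$o{\left(-12 \right)} - 94 X{\left(13 \right)} = \left(- \frac{2}{5} + \frac{\sqrt{4 - 12}}{5}\right) - 94 \left(6 + 13\right) = \left(- \frac{2}{5} + \frac{\sqrt{-8}}{5}\right) - 1786 = \left(- \frac{2}{5} + \frac{2 i \sqrt{2}}{5}\right) - 1786 = - \frac{8932}{5} + \frac{2 i \sqrt{2}}{5}$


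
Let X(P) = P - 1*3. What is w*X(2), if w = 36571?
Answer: -36571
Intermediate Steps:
X(P) = -3 + P (X(P) = P - 3 = -3 + P)
w*X(2) = 36571*(-3 + 2) = 36571*(-1) = -36571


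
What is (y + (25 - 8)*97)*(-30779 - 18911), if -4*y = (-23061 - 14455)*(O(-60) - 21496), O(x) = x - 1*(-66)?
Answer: 10015171601090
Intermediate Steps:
O(x) = 66 + x (O(x) = x + 66 = 66 + x)
y = -201554710 (y = -(-23061 - 14455)*((66 - 60) - 21496)/4 = -(-9379)*(6 - 21496) = -(-9379)*(-21490) = -¼*806218840 = -201554710)
(y + (25 - 8)*97)*(-30779 - 18911) = (-201554710 + (25 - 8)*97)*(-30779 - 18911) = (-201554710 + 17*97)*(-49690) = (-201554710 + 1649)*(-49690) = -201553061*(-49690) = 10015171601090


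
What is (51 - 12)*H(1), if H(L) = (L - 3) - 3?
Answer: -195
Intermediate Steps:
H(L) = -6 + L (H(L) = (-3 + L) - 3 = -6 + L)
(51 - 12)*H(1) = (51 - 12)*(-6 + 1) = 39*(-5) = -195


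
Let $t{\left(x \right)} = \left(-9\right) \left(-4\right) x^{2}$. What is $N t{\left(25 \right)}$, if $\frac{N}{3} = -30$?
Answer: $-2025000$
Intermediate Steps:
$t{\left(x \right)} = 36 x^{2}$
$N = -90$ ($N = 3 \left(-30\right) = -90$)
$N t{\left(25 \right)} = - 90 \cdot 36 \cdot 25^{2} = - 90 \cdot 36 \cdot 625 = \left(-90\right) 22500 = -2025000$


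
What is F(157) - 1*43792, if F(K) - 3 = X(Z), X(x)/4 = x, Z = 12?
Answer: -43741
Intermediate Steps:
X(x) = 4*x
F(K) = 51 (F(K) = 3 + 4*12 = 3 + 48 = 51)
F(157) - 1*43792 = 51 - 1*43792 = 51 - 43792 = -43741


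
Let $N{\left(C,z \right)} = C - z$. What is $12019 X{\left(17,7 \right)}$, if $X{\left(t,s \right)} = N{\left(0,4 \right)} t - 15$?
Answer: $-997577$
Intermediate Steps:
$X{\left(t,s \right)} = -15 - 4 t$ ($X{\left(t,s \right)} = \left(0 - 4\right) t - 15 = - 4 t - 15 = -15 - 4 t$)
$12019 X{\left(17,7 \right)} = 12019 \left(-15 - 68\right) = 12019 \left(-83\right) = -997577$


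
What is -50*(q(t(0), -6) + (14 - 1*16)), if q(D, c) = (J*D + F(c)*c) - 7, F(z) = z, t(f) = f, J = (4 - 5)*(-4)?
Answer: -1350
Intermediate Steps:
J = 4 (J = -1*(-4) = 4)
q(D, c) = -7 + c² + 4*D (q(D, c) = (4*D + c*c) - 7 = (4*D + c²) - 7 = (c² + 4*D) - 7 = -7 + c² + 4*D)
-50*(q(t(0), -6) + (14 - 1*16)) = -50*((-7 + (-6)² + 4*0) + (14 - 1*16)) = -50*((-7 + 36 + 0) + (14 - 16)) = -50*(29 - 2) = -50*27 = -1350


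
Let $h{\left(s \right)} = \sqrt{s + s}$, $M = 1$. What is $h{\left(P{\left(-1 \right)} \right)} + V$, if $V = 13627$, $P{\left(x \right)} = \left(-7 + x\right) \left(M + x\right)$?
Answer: $13627$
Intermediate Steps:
$P{\left(x \right)} = \left(1 + x\right) \left(-7 + x\right)$ ($P{\left(x \right)} = \left(-7 + x\right) \left(1 + x\right) = \left(1 + x\right) \left(-7 + x\right)$)
$h{\left(s \right)} = \sqrt{2} \sqrt{s}$ ($h{\left(s \right)} = \sqrt{2 s} = \sqrt{2} \sqrt{s}$)
$h{\left(P{\left(-1 \right)} \right)} + V = \sqrt{2} \sqrt{-7 + \left(-1\right)^{2} - -6} + 13627 = \sqrt{2} \sqrt{-7 + 1 + 6} + 13627 = \sqrt{2} \sqrt{0} + 13627 = \sqrt{2} \cdot 0 + 13627 = 0 + 13627 = 13627$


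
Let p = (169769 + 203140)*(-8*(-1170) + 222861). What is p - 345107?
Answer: 86596955782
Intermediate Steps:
p = 86597300889 (p = 372909*(9360 + 222861) = 372909*232221 = 86597300889)
p - 345107 = 86597300889 - 345107 = 86596955782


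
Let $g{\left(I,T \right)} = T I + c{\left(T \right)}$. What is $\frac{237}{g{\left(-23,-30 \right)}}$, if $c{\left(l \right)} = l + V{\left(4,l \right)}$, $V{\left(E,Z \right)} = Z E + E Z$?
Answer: $\frac{79}{140} \approx 0.56429$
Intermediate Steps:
$V{\left(E,Z \right)} = 2 E Z$ ($V{\left(E,Z \right)} = E Z + E Z = 2 E Z$)
$c{\left(l \right)} = 9 l$ ($c{\left(l \right)} = l + 2 \cdot 4 l = l + 8 l = 9 l$)
$g{\left(I,T \right)} = 9 T + I T$ ($g{\left(I,T \right)} = T I + 9 T = I T + 9 T = 9 T + I T$)
$\frac{237}{g{\left(-23,-30 \right)}} = \frac{237}{\left(-30\right) \left(9 - 23\right)} = \frac{237}{\left(-30\right) \left(-14\right)} = \frac{237}{420} = 237 \cdot \frac{1}{420} = \frac{79}{140}$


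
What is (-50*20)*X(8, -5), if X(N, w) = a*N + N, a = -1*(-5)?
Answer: -48000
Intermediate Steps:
a = 5
X(N, w) = 6*N (X(N, w) = 5*N + N = 6*N)
(-50*20)*X(8, -5) = (-50*20)*(6*8) = -1000*48 = -48000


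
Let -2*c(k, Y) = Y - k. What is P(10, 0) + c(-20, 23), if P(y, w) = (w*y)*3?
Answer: -43/2 ≈ -21.500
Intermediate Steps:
P(y, w) = 3*w*y
c(k, Y) = k/2 - Y/2 (c(k, Y) = -(Y - k)/2 = k/2 - Y/2)
P(10, 0) + c(-20, 23) = 3*0*10 + ((½)*(-20) - ½*23) = 0 + (-10 - 23/2) = 0 - 43/2 = -43/2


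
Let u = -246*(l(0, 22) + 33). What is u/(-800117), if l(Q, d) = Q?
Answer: 8118/800117 ≈ 0.010146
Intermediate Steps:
u = -8118 (u = -246*(0 + 33) = -246*33 = -8118)
u/(-800117) = -8118/(-800117) = -8118*(-1/800117) = 8118/800117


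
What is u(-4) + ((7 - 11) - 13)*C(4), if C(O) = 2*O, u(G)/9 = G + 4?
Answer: -136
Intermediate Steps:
u(G) = 36 + 9*G (u(G) = 9*(G + 4) = 9*(4 + G) = 36 + 9*G)
u(-4) + ((7 - 11) - 13)*C(4) = (36 + 9*(-4)) + ((7 - 11) - 13)*(2*4) = (36 - 36) + (-4 - 13)*8 = 0 - 17*8 = 0 - 136 = -136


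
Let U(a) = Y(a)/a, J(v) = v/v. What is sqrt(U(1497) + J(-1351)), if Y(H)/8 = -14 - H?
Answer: I*sqrt(15854727)/1497 ≈ 2.6599*I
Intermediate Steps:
J(v) = 1
Y(H) = -112 - 8*H (Y(H) = 8*(-14 - H) = -112 - 8*H)
U(a) = (-112 - 8*a)/a
sqrt(U(1497) + J(-1351)) = sqrt((-8 - 112/1497) + 1) = sqrt(-12088/1497 + 1) = sqrt(-10591/1497) = I*sqrt(15854727)/1497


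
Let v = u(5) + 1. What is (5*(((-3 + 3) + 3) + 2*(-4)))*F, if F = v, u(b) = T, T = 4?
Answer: -125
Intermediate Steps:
u(b) = 4
v = 5 (v = 4 + 1 = 5)
F = 5
(5*(((-3 + 3) + 3) + 2*(-4)))*F = (5*(((-3 + 3) + 3) + 2*(-4)))*5 = (5*((0 + 3) - 8))*5 = (5*(3 - 8))*5 = (5*(-5))*5 = -25*5 = -125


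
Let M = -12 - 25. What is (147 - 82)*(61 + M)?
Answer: 1560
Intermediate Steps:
M = -37
(147 - 82)*(61 + M) = (147 - 82)*(61 - 37) = 65*24 = 1560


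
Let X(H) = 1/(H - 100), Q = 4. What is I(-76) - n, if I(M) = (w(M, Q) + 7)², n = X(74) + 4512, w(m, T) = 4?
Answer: -114165/26 ≈ -4391.0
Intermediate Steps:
X(H) = 1/(-100 + H)
n = 117311/26 (n = 1/(-100 + 74) + 4512 = 1/(-26) + 4512 = -1/26 + 4512 = 117311/26 ≈ 4512.0)
I(M) = 121 (I(M) = (4 + 7)² = 11² = 121)
I(-76) - n = 121 - 1*117311/26 = 121 - 117311/26 = -114165/26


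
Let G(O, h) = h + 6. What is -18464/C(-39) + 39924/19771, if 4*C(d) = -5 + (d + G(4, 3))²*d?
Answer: 168337588/40827115 ≈ 4.1232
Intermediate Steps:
G(O, h) = 6 + h
C(d) = -5/4 + d*(9 + d)²/4 (C(d) = (-5 + (d + (6 + 3))²*d)/4 = (-5 + (d + 9)²*d)/4 = (-5 + (9 + d)²*d)/4 = (-5 + d*(9 + d)²)/4 = -5/4 + d*(9 + d)²/4)
-18464/C(-39) + 39924/19771 = -18464/(-5/4 + (¼)*(-39)*(9 - 39)²) + 39924/19771 = -18464/(-5/4 + (¼)*(-39)*(-30)²) + 39924*(1/19771) = -18464/(-5/4 + (¼)*(-39)*900) + 39924/19771 = -18464/(-5/4 - 8775) + 39924/19771 = -18464/(-35105/4) + 39924/19771 = -18464*(-4/35105) + 39924/19771 = 73856/35105 + 39924/19771 = 168337588/40827115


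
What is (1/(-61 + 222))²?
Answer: 1/25921 ≈ 3.8579e-5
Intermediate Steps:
(1/(-61 + 222))² = (1/161)² = 1/25921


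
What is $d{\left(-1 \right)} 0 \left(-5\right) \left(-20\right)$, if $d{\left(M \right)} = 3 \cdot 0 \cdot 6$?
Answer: $0$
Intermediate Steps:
$d{\left(M \right)} = 0$ ($d{\left(M \right)} = 0 \cdot 6 = 0$)
$d{\left(-1 \right)} 0 \left(-5\right) \left(-20\right) = 0 \cdot 0 \left(-5\right) \left(-20\right) = 0 \cdot 0 \left(-20\right) = 0 \left(-20\right) = 0$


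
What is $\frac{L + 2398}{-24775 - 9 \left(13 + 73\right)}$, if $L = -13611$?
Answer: $\frac{11213}{25549} \approx 0.43888$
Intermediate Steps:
$\frac{L + 2398}{-24775 - 9 \left(13 + 73\right)} = \frac{-13611 + 2398}{-24775 - 9 \left(13 + 73\right)} = - \frac{11213}{-24775 - 774} = - \frac{11213}{-25549} = \left(-11213\right) \left(- \frac{1}{25549}\right) = \frac{11213}{25549}$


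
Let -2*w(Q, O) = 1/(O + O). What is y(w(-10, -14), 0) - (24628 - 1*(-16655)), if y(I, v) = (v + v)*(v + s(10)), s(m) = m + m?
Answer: -41283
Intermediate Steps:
s(m) = 2*m
w(Q, O) = -1/(4*O) (w(Q, O) = -1/(2*(O + O)) = -1/(2*O)/2 = -1/(4*O))
y(I, v) = 2*v*(20 + v) (y(I, v) = (v + v)*(v + 2*10) = (2*v)*(v + 20) = (2*v)*(20 + v) = 2*v*(20 + v))
y(w(-10, -14), 0) - (24628 - 1*(-16655)) = 2*0*(20 + 0) - (24628 - 1*(-16655)) = 2*0*20 - (24628 + 16655) = 0 - 1*41283 = 0 - 41283 = -41283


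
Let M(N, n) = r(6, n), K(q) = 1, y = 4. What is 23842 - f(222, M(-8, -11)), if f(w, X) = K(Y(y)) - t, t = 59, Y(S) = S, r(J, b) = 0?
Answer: 23900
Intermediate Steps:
M(N, n) = 0
f(w, X) = -58 (f(w, X) = 1 - 1*59 = 1 - 59 = -58)
23842 - f(222, M(-8, -11)) = 23842 - 1*(-58) = 23842 + 58 = 23900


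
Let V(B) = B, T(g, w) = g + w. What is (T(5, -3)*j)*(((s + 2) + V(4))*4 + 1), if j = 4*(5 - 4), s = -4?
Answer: 72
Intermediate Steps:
j = 4 (j = 4*1 = 4)
(T(5, -3)*j)*(((s + 2) + V(4))*4 + 1) = ((5 - 3)*4)*(((-4 + 2) + 4)*4 + 1) = (2*4)*((-2 + 4)*4 + 1) = 8*(2*4 + 1) = 8*(8 + 1) = 8*9 = 72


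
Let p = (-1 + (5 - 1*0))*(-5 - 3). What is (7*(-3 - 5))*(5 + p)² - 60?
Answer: -40884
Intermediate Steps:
p = -32 (p = (-1 + (5 + 0))*(-8) = (-1 + 5)*(-8) = 4*(-8) = -32)
(7*(-3 - 5))*(5 + p)² - 60 = (7*(-3 - 5))*(5 - 32)² - 60 = (7*(-8))*(-27)² - 60 = -56*729 - 60 = -40824 - 60 = -40884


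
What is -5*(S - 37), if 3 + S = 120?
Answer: -400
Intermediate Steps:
S = 117 (S = -3 + 120 = 117)
-5*(S - 37) = -5*(117 - 37) = -5*80 = -400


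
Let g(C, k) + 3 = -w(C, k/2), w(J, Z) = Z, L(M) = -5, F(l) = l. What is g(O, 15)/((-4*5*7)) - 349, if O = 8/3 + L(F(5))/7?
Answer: -13957/40 ≈ -348.92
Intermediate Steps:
O = 41/21 (O = 8/3 - 5/7 = 41/21 ≈ 1.9524)
g(C, k) = -3 - k/2
g(O, 15)/((-4*5*7)) - 349 = (-3 - 1/2*15)/((-4*5*7)) - 349 = (-3 - 15/2)/((-20*7)) - 349 = -21/2/(-140) - 349 = -21/2*(-1/140) - 349 = 3/40 - 349 = -13957/40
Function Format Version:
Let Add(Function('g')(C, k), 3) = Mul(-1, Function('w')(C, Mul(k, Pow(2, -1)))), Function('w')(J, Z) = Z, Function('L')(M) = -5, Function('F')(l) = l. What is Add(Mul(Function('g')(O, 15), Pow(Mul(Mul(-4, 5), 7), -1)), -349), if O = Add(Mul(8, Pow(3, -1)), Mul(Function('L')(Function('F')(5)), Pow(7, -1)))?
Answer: Rational(-13957, 40) ≈ -348.92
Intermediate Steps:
O = Rational(41, 21) (O = Add(Mul(8, Pow(3, -1)), Mul(-5, Pow(7, -1))) = Add(Mul(8, Rational(1, 3)), Mul(-5, Rational(1, 7))) = Add(Rational(8, 3), Rational(-5, 7)) = Rational(41, 21) ≈ 1.9524)
Function('g')(C, k) = Add(-3, Mul(Rational(-1, 2), k)) (Function('g')(C, k) = Add(-3, Mul(-1, Mul(k, Pow(2, -1)))) = Add(-3, Mul(-1, Mul(k, Rational(1, 2)))) = Add(-3, Mul(-1, Mul(Rational(1, 2), k))) = Add(-3, Mul(Rational(-1, 2), k)))
Add(Mul(Function('g')(O, 15), Pow(Mul(Mul(-4, 5), 7), -1)), -349) = Add(Mul(Add(-3, Mul(Rational(-1, 2), 15)), Pow(Mul(Mul(-4, 5), 7), -1)), -349) = Add(Mul(Add(-3, Rational(-15, 2)), Pow(Mul(-20, 7), -1)), -349) = Add(Mul(Rational(-21, 2), Pow(-140, -1)), -349) = Add(Mul(Rational(-21, 2), Rational(-1, 140)), -349) = Add(Rational(3, 40), -349) = Rational(-13957, 40)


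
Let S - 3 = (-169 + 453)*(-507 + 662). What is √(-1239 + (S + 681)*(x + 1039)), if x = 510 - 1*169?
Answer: √61690281 ≈ 7854.3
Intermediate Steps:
S = 44023 (S = 3 + (-169 + 453)*(-507 + 662) = 3 + 284*155 = 3 + 44020 = 44023)
x = 341 (x = 510 - 169 = 341)
√(-1239 + (S + 681)*(x + 1039)) = √(-1239 + (44023 + 681)*(341 + 1039)) = √(-1239 + 44704*1380) = √(-1239 + 61691520) = √61690281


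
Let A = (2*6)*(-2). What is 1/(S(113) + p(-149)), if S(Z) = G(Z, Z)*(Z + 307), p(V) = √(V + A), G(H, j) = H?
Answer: 47460/2252451773 - I*√173/2252451773 ≈ 2.107e-5 - 5.8394e-9*I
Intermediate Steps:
A = -24 (A = 12*(-2) = -24)
p(V) = √(-24 + V) (p(V) = √(V - 24) = √(-24 + V))
S(Z) = Z*(307 + Z) (S(Z) = Z*(Z + 307) = Z*(307 + Z))
1/(S(113) + p(-149)) = 1/(113*(307 + 113) + √(-24 - 149)) = 1/(113*420 + √(-173)) = 1/(47460 + I*√173)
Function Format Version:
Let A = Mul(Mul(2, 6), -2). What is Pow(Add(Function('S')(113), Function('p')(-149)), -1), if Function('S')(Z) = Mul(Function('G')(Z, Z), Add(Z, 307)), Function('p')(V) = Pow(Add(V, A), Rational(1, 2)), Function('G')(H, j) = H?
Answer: Add(Rational(47460, 2252451773), Mul(Rational(-1, 2252451773), I, Pow(173, Rational(1, 2)))) ≈ Add(2.1070e-5, Mul(-5.8394e-9, I))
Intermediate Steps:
A = -24 (A = Mul(12, -2) = -24)
Function('p')(V) = Pow(Add(-24, V), Rational(1, 2)) (Function('p')(V) = Pow(Add(V, -24), Rational(1, 2)) = Pow(Add(-24, V), Rational(1, 2)))
Function('S')(Z) = Mul(Z, Add(307, Z)) (Function('S')(Z) = Mul(Z, Add(Z, 307)) = Mul(Z, Add(307, Z)))
Pow(Add(Function('S')(113), Function('p')(-149)), -1) = Pow(Add(Mul(113, Add(307, 113)), Pow(Add(-24, -149), Rational(1, 2))), -1) = Pow(Add(Mul(113, 420), Pow(-173, Rational(1, 2))), -1) = Pow(Add(47460, Mul(I, Pow(173, Rational(1, 2)))), -1)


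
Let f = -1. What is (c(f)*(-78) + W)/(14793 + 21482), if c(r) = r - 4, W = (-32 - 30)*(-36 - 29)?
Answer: 884/7255 ≈ 0.12185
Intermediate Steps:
W = 4030 (W = -62*(-65) = 4030)
c(r) = -4 + r
(c(f)*(-78) + W)/(14793 + 21482) = ((-4 - 1)*(-78) + 4030)/(14793 + 21482) = (-5*(-78) + 4030)/36275 = (390 + 4030)*(1/36275) = 4420*(1/36275) = 884/7255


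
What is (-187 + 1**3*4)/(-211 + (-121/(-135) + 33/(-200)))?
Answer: 988200/1135451 ≈ 0.87031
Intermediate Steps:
(-187 + 1**3*4)/(-211 + (-121/(-135) + 33/(-200))) = (-187 + 1*4)/(-211 + (-121*(-1/135) + 33*(-1/200))) = (-187 + 4)/(-211 + (121/135 - 33/200)) = -183/(-211 + 3949/5400) = -183/(-1135451/5400) = -183*(-5400/1135451) = 988200/1135451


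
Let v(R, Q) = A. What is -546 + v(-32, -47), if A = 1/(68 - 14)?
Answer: -29483/54 ≈ -545.98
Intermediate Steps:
A = 1/54 ≈ 0.018519
v(R, Q) = 1/54
-546 + v(-32, -47) = -546 + 1/54 = -29483/54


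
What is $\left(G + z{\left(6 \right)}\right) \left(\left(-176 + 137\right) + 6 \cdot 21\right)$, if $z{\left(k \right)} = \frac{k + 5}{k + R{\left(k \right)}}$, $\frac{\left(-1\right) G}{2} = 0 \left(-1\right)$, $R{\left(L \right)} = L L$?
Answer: $\frac{319}{14} \approx 22.786$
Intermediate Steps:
$R{\left(L \right)} = L^{2}$
$G = 0$ ($G = - 2 \cdot 0 \left(-1\right) = \left(-2\right) 0 = 0$)
$z{\left(k \right)} = \frac{5 + k}{k + k^{2}}$ ($z{\left(k \right)} = \frac{k + 5}{k + k^{2}} = \frac{5 + k}{k + k^{2}}$)
$\left(G + z{\left(6 \right)}\right) \left(\left(-176 + 137\right) + 6 \cdot 21\right) = \left(0 + \frac{5 + 6}{6 \left(1 + 6\right)}\right) \left(\left(-176 + 137\right) + 6 \cdot 21\right) = \left(0 + \frac{1}{6} \cdot \frac{1}{7} \cdot 11\right) \left(-39 + 126\right) = \left(0 + \frac{1}{6} \cdot \frac{1}{7} \cdot 11\right) 87 = \left(0 + \frac{11}{42}\right) 87 = \frac{11}{42} \cdot 87 = \frac{319}{14}$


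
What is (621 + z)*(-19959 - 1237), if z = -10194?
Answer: 202909308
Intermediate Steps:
(621 + z)*(-19959 - 1237) = (621 - 10194)*(-19959 - 1237) = -9573*(-21196) = 202909308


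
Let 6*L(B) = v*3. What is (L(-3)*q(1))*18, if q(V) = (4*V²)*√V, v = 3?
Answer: 108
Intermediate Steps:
q(V) = 4*V^(5/2)
L(B) = 3/2 (L(B) = (3*3)/6 = (⅙)*9 = 3/2)
(L(-3)*q(1))*18 = (3*(4*1^(5/2))/2)*18 = (3*(4*1)/2)*18 = ((3/2)*4)*18 = 6*18 = 108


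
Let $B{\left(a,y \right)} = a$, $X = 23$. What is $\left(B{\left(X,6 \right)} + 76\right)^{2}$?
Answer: $9801$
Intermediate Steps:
$\left(B{\left(X,6 \right)} + 76\right)^{2} = \left(23 + 76\right)^{2} = 99^{2} = 9801$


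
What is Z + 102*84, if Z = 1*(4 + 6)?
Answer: 8578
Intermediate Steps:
Z = 10 (Z = 1*10 = 10)
Z + 102*84 = 10 + 102*84 = 10 + 8568 = 8578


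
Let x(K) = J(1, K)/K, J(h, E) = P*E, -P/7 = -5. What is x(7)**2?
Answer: 1225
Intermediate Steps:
P = 35 (P = -7*(-5) = 35)
J(h, E) = 35*E
x(K) = 35 (x(K) = (35*K)/K = 35)
x(7)**2 = 35**2 = 1225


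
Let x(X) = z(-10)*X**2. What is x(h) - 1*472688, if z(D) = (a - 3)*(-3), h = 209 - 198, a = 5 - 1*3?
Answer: -472325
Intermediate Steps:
a = 2 (a = 5 - 3 = 2)
h = 11
z(D) = 3 (z(D) = (2 - 3)*(-3) = -1*(-3) = 3)
x(X) = 3*X**2
x(h) - 1*472688 = 3*11**2 - 1*472688 = 3*121 - 472688 = 363 - 472688 = -472325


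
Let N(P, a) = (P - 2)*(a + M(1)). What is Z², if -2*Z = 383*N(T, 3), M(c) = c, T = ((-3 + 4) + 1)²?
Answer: 2347024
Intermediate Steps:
T = 4 (T = (1 + 1)² = 2² = 4)
N(P, a) = (1 + a)*(-2 + P) (N(P, a) = (P - 2)*(a + 1) = (-2 + P)*(1 + a) = (1 + a)*(-2 + P))
Z = -1532 (Z = -383*(-2 + 4 - 2*3 + 4*3)/2 = -383*(-2 + 4 - 6 + 12)/2 = -383*8/2 = -½*3064 = -1532)
Z² = (-1532)² = 2347024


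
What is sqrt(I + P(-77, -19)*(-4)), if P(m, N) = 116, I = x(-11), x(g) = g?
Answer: 5*I*sqrt(19) ≈ 21.794*I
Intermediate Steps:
I = -11
sqrt(I + P(-77, -19)*(-4)) = sqrt(-11 + 116*(-4)) = sqrt(-11 - 464) = sqrt(-475) = 5*I*sqrt(19)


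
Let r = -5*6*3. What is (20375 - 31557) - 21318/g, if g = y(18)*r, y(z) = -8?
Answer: -1345393/120 ≈ -11212.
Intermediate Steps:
r = -90 (r = -30*3 = -90)
g = 720 (g = -8*(-90) = 720)
(20375 - 31557) - 21318/g = (20375 - 31557) - 21318/720 = -11182 - 21318*1/720 = -11182 - 3553/120 = -1345393/120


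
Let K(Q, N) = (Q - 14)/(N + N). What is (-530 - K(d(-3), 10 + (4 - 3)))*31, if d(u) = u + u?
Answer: -180420/11 ≈ -16402.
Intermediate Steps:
d(u) = 2*u
K(Q, N) = (-14 + Q)/(2*N) (K(Q, N) = (-14 + Q)/((2*N)) = (-14 + Q)*(1/(2*N)) = (-14 + Q)/(2*N))
(-530 - K(d(-3), 10 + (4 - 3)))*31 = (-530 - (-14 + 2*(-3))/(2*(10 + (4 - 3))))*31 = (-530 - (-14 - 6)/(2*(10 + 1)))*31 = (-530 - (-20)/(2*11))*31 = (-530 - 1*(-10/11))*31 = (-530 + 10/11)*31 = -5820/11*31 = -180420/11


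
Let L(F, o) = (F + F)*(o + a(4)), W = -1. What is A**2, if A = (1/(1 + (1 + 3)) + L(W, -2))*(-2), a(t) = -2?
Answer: 6724/25 ≈ 268.96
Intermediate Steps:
L(F, o) = 2*F*(-2 + o) (L(F, o) = (F + F)*(o - 2) = (2*F)*(-2 + o) = 2*F*(-2 + o))
A = -82/5 (A = (1/(1 + (1 + 3)) + 2*(-1)*(-2 - 2))*(-2) = (1/(1 + 4) + 2*(-1)*(-4))*(-2) = (1/5 + 8)*(-2) = (41/5)*(-2) = -82/5 ≈ -16.400)
A**2 = (-82/5)**2 = 6724/25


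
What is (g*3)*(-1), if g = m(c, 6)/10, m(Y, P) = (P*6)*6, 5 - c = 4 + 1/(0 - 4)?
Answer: -324/5 ≈ -64.800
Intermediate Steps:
c = 5/4 (c = 5 - (4 + 1/(0 - 4)) = 5 - (4 + 1/(-4)) = 5 - (4 + 1*(-1/4)) = 5 - (4 - 1/4) = 5 - 1*15/4 = 5 - 15/4 = 5/4 ≈ 1.2500)
m(Y, P) = 36*P (m(Y, P) = (6*P)*6 = 36*P)
g = 108/5 (g = (36*6)/10 = 216*(1/10) = 108/5 ≈ 21.600)
(g*3)*(-1) = ((108/5)*3)*(-1) = (324/5)*(-1) = -324/5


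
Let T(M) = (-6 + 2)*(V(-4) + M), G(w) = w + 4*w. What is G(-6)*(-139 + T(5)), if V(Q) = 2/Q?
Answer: 4710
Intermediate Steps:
G(w) = 5*w
T(M) = 2 - 4*M (T(M) = (-6 + 2)*(2/(-4) + M) = -4*(2*(-¼) + M) = -4*(-½ + M) = 2 - 4*M)
G(-6)*(-139 + T(5)) = (5*(-6))*(-139 + (2 - 4*5)) = -30*(-139 + (2 - 20)) = -30*(-139 - 18) = -30*(-157) = 4710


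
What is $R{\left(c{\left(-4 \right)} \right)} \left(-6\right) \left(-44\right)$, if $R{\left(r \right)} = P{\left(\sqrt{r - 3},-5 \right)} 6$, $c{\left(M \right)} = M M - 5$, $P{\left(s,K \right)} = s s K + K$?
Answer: $-71280$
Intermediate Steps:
$P{\left(s,K \right)} = K + K s^{2}$ ($P{\left(s,K \right)} = s^{2} K + K = K s^{2} + K = K + K s^{2}$)
$c{\left(M \right)} = -5 + M^{2}$ ($c{\left(M \right)} = M^{2} - 5 = -5 + M^{2}$)
$R{\left(r \right)} = 60 - 30 r$ ($R{\left(r \right)} = - 5 \left(1 + \left(\sqrt{r - 3}\right)^{2}\right) 6 = - 5 \left(1 + \left(\sqrt{-3 + r}\right)^{2}\right) 6 = - 5 \left(1 + \left(-3 + r\right)\right) 6 = - 5 \left(-2 + r\right) 6 = \left(10 - 5 r\right) 6 = 60 - 30 r$)
$R{\left(c{\left(-4 \right)} \right)} \left(-6\right) \left(-44\right) = \left(60 - 30 \left(-5 + \left(-4\right)^{2}\right)\right) \left(-6\right) \left(-44\right) = \left(60 - 30 \left(-5 + 16\right)\right) \left(-6\right) \left(-44\right) = \left(60 - 330\right) \left(-6\right) \left(-44\right) = \left(-270\right) \left(-6\right) \left(-44\right) = 1620 \left(-44\right) = -71280$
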